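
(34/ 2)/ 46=17/ 46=0.37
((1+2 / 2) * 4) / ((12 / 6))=4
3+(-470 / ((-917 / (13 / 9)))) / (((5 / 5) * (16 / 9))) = 3.42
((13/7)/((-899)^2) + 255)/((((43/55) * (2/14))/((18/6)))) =238035401670/34752643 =6849.42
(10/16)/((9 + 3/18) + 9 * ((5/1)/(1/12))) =3/2636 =0.00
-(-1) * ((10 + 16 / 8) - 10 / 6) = 31 / 3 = 10.33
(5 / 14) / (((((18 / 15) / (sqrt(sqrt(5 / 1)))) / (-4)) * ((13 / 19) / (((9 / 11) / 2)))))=-1425 * 5^(1 / 4) / 2002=-1.06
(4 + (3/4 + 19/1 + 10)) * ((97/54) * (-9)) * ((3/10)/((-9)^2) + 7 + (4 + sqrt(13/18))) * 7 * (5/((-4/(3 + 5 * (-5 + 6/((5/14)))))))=1578675 * sqrt(26)/32 + 312682895/96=3508666.45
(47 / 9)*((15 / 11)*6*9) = 4230 / 11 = 384.55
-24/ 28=-6/ 7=-0.86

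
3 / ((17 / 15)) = 45 / 17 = 2.65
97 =97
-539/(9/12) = -2156/3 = -718.67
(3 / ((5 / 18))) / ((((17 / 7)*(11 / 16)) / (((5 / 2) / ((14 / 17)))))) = 216 / 11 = 19.64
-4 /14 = -2 /7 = -0.29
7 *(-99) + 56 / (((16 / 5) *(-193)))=-267533 / 386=-693.09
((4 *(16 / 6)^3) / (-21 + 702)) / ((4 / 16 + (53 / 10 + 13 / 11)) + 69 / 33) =450560 / 35689167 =0.01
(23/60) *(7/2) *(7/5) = 1127/600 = 1.88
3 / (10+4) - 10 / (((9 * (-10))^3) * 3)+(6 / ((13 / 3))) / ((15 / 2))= 7938901 / 19901700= 0.40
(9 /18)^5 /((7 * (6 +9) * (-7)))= -1 /23520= -0.00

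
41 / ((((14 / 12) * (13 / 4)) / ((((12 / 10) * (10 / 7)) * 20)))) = 236160 / 637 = 370.74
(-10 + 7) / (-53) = 3 / 53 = 0.06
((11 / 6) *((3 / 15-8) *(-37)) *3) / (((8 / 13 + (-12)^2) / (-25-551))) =-7428564 / 1175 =-6322.18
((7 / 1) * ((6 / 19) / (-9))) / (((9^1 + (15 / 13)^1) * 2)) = -91 / 7524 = -0.01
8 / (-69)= -8 / 69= -0.12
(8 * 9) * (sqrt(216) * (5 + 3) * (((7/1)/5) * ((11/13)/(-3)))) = -88704 * sqrt(6)/65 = -3342.76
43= 43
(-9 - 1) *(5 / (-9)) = 5.56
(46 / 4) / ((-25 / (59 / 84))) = -1357 / 4200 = -0.32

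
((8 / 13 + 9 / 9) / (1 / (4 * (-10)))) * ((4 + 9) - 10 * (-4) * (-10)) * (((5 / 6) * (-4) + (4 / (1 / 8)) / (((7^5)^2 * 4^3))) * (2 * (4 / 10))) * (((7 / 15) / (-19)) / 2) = 5830289136264 / 7119529235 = 818.91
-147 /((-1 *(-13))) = -147 /13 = -11.31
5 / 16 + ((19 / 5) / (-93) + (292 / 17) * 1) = 2206837 / 126480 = 17.45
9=9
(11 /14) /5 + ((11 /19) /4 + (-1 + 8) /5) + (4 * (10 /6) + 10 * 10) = 864781 /7980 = 108.37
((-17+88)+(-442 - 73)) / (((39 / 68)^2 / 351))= -6159168 / 13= -473782.15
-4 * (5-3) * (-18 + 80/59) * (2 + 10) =94272/59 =1597.83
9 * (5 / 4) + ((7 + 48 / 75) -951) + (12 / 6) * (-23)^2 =12589 / 100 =125.89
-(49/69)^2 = -2401/4761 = -0.50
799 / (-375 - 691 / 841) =-671959 / 316066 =-2.13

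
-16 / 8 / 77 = -2 / 77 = -0.03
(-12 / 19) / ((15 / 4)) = -0.17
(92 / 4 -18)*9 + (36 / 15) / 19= 4287 / 95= 45.13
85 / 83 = 1.02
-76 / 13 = -5.85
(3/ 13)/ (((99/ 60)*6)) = 10/ 429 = 0.02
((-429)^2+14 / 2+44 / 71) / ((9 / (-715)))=-9343228180 / 639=-14621640.34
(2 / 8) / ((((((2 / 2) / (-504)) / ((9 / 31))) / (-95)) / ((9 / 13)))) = 969570 / 403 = 2405.88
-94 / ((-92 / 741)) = 34827 / 46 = 757.11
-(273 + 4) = -277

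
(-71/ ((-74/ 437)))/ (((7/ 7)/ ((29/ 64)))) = 899783/ 4736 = 189.99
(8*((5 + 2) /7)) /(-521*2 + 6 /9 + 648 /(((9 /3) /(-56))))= -0.00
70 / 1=70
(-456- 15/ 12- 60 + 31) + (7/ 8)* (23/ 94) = -365499/ 752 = -486.04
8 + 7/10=8.70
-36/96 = -0.38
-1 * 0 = 0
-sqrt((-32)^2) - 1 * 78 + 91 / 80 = -8709 / 80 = -108.86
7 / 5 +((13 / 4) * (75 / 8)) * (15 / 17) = 76933 / 2720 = 28.28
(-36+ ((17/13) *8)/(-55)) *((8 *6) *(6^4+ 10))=-1622114688/715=-2268691.87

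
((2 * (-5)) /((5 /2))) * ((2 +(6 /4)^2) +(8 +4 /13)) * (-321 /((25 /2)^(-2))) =131008125 /52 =2519387.02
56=56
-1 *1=-1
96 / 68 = 24 / 17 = 1.41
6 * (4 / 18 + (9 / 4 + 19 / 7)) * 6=1307 / 7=186.71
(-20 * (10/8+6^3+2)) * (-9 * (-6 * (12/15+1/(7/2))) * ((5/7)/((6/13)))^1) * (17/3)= -110475690/49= -2254605.92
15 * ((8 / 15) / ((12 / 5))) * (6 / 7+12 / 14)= 40 / 7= 5.71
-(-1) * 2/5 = 2/5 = 0.40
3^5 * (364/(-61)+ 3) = -43983/61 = -721.03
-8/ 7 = -1.14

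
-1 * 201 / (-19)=201 / 19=10.58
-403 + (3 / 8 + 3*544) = 9835 / 8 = 1229.38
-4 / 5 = -0.80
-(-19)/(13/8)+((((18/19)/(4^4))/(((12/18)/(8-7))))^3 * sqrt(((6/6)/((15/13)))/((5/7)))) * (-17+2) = 152/13-19683 * sqrt(273)/115074924544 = 11.69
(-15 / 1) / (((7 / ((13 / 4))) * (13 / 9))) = -135 / 28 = -4.82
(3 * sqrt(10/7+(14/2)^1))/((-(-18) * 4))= sqrt(413)/168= 0.12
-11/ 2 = -5.50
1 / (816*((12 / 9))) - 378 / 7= -54.00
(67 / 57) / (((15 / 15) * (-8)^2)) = 67 / 3648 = 0.02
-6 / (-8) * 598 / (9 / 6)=299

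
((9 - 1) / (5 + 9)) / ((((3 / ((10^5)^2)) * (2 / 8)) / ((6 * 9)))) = 2880000000000 / 7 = 411428571428.57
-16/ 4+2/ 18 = -3.89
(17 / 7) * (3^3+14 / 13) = 6205 / 91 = 68.19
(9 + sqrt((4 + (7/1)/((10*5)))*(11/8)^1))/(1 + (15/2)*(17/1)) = 3*sqrt(253)/2570 + 18/257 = 0.09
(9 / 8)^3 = 1.42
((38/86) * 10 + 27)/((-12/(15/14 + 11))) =-32617/1032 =-31.61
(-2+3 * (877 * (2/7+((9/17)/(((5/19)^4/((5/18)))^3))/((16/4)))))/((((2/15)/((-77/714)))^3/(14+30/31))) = -535886147.77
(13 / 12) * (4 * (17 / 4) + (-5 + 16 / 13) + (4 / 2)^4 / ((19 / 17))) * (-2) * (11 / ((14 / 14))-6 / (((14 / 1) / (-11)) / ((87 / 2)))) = -245025 / 19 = -12896.05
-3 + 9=6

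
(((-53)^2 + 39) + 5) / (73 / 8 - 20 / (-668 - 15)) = 5196264 / 16673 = 311.66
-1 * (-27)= 27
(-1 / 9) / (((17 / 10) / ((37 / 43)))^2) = -136900 / 4809249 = -0.03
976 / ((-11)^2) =976 / 121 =8.07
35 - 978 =-943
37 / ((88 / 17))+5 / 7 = 4843 / 616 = 7.86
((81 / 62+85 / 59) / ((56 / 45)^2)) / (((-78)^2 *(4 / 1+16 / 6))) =104355 / 2386069504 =0.00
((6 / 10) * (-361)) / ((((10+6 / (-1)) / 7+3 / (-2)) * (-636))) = -2527 / 6890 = -0.37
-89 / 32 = -2.78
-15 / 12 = -5 / 4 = -1.25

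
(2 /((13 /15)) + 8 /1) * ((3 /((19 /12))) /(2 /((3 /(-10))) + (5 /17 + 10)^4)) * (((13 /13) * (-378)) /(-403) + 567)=276649689222648 /279909436832155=0.99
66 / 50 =33 / 25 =1.32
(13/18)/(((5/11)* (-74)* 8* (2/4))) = -143/26640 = -0.01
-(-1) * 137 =137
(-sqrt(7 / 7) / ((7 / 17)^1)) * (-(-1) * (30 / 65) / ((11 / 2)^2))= -408 / 11011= -0.04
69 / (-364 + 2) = -69 / 362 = -0.19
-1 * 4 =-4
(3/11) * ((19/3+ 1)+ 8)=46/11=4.18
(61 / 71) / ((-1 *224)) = -61 / 15904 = -0.00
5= 5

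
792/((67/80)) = 63360/67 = 945.67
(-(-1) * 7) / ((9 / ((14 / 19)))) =98 / 171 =0.57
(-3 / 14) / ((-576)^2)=-1 / 1548288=-0.00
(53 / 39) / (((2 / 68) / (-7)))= -12614 / 39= -323.44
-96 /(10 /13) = -124.80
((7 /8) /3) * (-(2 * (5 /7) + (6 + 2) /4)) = -1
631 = 631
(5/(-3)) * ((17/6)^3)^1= -24565/648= -37.91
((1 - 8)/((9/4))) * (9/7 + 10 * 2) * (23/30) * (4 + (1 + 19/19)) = -13708/45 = -304.62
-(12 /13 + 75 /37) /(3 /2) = -946 /481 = -1.97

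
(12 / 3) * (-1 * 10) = -40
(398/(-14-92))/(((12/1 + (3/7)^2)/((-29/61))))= 0.15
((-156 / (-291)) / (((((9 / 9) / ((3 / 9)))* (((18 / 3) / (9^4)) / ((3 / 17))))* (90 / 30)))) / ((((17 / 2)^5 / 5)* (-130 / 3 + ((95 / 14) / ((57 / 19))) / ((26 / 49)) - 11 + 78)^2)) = 73802327040 / 44446788079261657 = 0.00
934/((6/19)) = 2957.67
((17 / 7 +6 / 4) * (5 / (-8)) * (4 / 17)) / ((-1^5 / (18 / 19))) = 2475 / 4522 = 0.55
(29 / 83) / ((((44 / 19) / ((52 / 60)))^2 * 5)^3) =6585362972888141 / 857534731416000000000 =0.00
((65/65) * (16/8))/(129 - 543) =-0.00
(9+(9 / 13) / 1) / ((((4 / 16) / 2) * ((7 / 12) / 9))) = 15552 / 13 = 1196.31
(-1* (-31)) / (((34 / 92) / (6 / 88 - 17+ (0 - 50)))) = -2099785 / 374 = -5614.40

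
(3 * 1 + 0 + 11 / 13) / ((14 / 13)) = 25 / 7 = 3.57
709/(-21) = -709/21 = -33.76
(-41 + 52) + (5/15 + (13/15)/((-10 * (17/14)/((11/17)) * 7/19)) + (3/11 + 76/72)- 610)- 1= -856132297/1430550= -598.46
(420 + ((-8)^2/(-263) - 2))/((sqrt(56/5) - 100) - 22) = -16755175/4889433 - 54935 * sqrt(70)/4889433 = -3.52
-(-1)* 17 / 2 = 17 / 2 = 8.50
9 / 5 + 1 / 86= 779 / 430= 1.81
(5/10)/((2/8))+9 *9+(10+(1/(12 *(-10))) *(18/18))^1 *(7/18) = 187673/2160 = 86.89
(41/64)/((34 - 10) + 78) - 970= -6332119/6528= -969.99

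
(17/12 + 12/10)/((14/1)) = 157/840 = 0.19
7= 7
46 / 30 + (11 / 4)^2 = 2183 / 240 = 9.10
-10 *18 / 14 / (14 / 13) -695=-34640 / 49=-706.94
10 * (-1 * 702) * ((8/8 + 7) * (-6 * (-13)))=-4380480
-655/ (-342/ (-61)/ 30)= -3504.82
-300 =-300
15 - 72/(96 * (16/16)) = 57/4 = 14.25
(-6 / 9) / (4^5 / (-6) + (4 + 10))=1 / 235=0.00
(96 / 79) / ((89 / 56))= 5376 / 7031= 0.76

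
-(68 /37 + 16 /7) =-1068 /259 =-4.12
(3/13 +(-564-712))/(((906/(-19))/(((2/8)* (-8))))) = -315115/5889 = -53.51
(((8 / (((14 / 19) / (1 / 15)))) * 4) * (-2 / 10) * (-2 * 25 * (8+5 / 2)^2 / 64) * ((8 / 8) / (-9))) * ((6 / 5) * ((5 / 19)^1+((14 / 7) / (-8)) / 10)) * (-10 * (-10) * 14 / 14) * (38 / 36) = -24073 / 144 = -167.17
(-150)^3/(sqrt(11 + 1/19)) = -112500* sqrt(3990)/7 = -1015175.04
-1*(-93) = 93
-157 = -157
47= 47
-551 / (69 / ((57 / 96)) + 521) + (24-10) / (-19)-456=-105263457 / 230033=-457.60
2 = 2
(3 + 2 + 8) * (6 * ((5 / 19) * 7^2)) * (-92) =-1758120 / 19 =-92532.63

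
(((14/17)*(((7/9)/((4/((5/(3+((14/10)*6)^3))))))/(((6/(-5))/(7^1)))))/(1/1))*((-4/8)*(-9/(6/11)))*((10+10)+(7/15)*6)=-44804375/30380904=-1.47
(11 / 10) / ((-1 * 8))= -11 / 80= -0.14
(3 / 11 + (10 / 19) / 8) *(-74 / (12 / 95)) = -52355 / 264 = -198.31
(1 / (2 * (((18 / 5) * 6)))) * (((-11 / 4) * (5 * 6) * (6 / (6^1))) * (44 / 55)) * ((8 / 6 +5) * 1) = -1045 / 108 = -9.68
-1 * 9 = -9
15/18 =5/6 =0.83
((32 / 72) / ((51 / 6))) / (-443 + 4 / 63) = -56 / 474385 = -0.00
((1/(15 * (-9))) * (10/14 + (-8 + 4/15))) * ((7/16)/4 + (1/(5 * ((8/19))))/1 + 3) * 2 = 845339/2268000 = 0.37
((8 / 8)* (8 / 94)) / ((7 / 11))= 44 / 329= 0.13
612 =612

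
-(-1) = 1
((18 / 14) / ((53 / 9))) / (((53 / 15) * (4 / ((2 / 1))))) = 1215 / 39326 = 0.03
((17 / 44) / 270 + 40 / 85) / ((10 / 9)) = 95329 / 224400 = 0.42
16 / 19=0.84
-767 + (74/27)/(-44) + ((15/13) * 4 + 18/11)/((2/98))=-3557731/7722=-460.73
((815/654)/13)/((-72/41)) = -33415/612144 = -0.05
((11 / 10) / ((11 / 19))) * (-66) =-627 / 5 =-125.40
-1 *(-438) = 438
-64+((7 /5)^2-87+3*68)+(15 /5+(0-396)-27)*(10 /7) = -13626 /25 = -545.04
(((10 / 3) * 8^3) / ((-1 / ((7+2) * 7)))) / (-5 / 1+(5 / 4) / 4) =114688 / 5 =22937.60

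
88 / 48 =11 / 6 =1.83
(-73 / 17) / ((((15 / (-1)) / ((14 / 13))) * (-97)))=-1022 / 321555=-0.00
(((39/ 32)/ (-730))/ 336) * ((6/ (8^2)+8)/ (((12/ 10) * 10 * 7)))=-481/ 1004666880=-0.00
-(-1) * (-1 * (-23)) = 23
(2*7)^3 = 2744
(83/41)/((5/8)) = 664/205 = 3.24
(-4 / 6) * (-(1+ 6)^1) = 14 / 3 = 4.67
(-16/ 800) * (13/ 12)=-13/ 600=-0.02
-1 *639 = -639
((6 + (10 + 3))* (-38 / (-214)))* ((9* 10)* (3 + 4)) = 227430 / 107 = 2125.51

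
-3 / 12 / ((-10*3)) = 1 / 120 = 0.01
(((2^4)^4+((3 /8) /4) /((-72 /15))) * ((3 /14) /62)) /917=50331633 /203764736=0.25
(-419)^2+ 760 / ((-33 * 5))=5793361 / 33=175556.39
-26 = -26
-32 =-32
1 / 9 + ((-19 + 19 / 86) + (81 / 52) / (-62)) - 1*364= -477481567 / 1247688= -382.69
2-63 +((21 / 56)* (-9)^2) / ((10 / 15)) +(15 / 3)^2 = 153 / 16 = 9.56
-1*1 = -1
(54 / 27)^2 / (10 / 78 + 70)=156 / 2735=0.06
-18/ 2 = -9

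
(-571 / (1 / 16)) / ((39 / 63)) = -191856 / 13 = -14758.15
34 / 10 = 17 / 5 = 3.40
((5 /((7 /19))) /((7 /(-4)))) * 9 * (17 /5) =-11628 /49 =-237.31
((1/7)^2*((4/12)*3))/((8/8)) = 1/49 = 0.02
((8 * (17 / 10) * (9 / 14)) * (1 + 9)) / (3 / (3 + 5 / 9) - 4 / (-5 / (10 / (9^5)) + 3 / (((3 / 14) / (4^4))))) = 1016037504 / 9807301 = 103.60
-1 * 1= -1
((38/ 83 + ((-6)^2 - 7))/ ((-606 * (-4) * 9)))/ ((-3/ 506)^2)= 52167335/ 1358046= 38.41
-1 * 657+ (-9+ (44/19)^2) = -238490/361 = -660.64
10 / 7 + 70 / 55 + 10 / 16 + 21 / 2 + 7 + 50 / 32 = 27583 / 1232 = 22.39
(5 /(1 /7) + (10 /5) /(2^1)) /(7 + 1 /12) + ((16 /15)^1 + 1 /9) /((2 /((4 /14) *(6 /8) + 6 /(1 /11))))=104899 /2380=44.08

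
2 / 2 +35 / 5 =8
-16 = -16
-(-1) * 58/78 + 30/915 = 1847/2379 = 0.78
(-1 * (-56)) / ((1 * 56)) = 1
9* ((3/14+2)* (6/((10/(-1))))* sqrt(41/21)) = -279* sqrt(861)/490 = -16.71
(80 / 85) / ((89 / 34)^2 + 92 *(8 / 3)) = 3264 / 874579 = 0.00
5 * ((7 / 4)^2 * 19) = 4655 / 16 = 290.94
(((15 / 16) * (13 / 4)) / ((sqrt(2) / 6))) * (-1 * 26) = -7605 * sqrt(2) / 32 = -336.10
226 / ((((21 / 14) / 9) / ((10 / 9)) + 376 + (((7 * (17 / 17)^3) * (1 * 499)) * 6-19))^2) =90400 / 181734247809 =0.00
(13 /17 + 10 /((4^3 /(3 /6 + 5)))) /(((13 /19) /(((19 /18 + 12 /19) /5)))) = 339853 /424320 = 0.80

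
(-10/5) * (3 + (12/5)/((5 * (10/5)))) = -162/25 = -6.48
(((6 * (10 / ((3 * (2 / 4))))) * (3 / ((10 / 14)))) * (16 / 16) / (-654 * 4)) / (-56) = 1 / 872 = 0.00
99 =99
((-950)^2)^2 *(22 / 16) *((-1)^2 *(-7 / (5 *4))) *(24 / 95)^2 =-25017300000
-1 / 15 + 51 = 50.93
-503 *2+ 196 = -810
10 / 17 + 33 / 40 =961 / 680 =1.41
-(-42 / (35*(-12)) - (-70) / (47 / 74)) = -51847 / 470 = -110.31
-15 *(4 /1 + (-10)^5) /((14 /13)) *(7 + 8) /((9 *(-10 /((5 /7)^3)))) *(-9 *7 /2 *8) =7312207500 /343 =21318389.21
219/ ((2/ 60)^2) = 197100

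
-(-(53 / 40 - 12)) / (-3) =427 / 120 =3.56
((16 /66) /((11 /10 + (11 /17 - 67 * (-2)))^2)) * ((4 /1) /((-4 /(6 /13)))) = -462400 /76154353847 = -0.00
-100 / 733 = -0.14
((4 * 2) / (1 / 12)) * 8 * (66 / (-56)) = -6336 / 7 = -905.14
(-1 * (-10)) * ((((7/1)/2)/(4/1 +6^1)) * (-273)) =-955.50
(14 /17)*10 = 140 /17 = 8.24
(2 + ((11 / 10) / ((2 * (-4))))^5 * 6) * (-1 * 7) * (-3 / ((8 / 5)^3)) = 68802653787 / 6710886400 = 10.25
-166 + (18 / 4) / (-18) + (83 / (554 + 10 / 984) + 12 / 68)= -3075390041 / 18534964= -165.92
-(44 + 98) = -142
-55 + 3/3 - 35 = -89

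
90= 90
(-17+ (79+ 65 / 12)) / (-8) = -809 / 96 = -8.43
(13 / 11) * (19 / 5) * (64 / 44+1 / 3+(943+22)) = 7880288 / 1815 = 4341.76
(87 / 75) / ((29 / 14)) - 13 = -311 / 25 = -12.44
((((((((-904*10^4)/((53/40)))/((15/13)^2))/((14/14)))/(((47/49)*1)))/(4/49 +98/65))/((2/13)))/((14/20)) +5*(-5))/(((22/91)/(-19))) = 3062395631047687025/1248334758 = 2453184621.69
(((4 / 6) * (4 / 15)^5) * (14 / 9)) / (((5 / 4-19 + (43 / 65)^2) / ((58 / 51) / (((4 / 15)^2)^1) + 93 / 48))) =-843994112 / 582738998625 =-0.00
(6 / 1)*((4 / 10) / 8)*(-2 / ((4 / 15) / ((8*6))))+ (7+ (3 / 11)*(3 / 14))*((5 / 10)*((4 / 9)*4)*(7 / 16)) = -41681 / 396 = -105.26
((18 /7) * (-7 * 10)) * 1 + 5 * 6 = -150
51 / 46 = 1.11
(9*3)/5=27/5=5.40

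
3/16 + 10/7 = 1.62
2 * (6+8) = 28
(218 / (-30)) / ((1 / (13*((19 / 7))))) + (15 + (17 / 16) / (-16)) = -241.48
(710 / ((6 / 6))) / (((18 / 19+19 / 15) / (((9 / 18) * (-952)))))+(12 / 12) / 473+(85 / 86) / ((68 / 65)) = -364467321527 / 2387704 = -152643.43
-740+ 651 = -89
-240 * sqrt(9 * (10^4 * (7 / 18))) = -12000 * sqrt(14) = -44899.89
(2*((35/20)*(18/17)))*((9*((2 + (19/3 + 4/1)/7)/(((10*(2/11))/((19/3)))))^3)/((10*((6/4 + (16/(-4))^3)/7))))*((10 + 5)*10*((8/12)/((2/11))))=-39066105975523/107100000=-364762.89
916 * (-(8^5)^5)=-34605501586468760125964288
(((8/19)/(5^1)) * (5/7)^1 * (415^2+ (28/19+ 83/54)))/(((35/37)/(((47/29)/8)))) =307291627921/138504870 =2218.63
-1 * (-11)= 11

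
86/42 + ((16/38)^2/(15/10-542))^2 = 6548385981547/3198048799701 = 2.05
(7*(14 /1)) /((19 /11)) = 1078 /19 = 56.74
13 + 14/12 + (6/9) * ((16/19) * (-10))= 325/38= 8.55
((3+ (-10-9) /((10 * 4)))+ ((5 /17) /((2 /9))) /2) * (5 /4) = 2167 /544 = 3.98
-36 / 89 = -0.40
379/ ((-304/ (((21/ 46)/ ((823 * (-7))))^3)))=10233/ 16494782157144448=0.00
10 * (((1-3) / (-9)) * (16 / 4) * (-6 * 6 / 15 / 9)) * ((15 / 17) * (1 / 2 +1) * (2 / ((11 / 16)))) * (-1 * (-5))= -25600 / 561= -45.63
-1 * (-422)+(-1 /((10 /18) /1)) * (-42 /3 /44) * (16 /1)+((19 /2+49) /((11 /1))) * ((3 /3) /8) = 380009 /880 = 431.83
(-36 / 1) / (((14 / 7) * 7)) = -18 / 7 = -2.57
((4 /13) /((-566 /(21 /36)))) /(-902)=7 /19910748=0.00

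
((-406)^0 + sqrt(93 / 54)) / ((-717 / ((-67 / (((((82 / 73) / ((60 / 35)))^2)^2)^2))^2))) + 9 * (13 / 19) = -12529.77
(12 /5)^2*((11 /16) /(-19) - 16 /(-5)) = 43281 /2375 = 18.22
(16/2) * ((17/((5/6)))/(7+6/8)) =3264/155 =21.06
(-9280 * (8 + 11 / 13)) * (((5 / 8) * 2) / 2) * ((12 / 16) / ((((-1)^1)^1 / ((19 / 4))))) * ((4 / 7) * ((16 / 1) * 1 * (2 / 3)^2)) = 742739.93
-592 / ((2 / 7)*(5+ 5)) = -1036 / 5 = -207.20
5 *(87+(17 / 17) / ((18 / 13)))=7895 / 18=438.61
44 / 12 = 11 / 3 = 3.67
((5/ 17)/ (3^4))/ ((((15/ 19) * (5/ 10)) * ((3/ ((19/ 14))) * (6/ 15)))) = 1805/ 173502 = 0.01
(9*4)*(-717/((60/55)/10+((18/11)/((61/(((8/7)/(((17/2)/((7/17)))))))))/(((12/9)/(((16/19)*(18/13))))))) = -1030285829430/4406203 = -233826.23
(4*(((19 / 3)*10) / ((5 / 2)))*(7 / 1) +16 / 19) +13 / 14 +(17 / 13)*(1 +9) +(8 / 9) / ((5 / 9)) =725.78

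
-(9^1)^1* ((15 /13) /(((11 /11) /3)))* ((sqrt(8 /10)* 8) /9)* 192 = -27648* sqrt(5) /13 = -4755.60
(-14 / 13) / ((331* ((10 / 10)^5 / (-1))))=14 / 4303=0.00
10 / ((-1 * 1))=-10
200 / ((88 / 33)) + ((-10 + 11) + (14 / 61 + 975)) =64125 / 61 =1051.23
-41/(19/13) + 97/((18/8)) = 2575/171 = 15.06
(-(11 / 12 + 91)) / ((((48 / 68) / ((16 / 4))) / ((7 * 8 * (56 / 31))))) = -14700784 / 279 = -52690.98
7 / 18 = 0.39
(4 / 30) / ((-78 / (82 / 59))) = -82 / 34515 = -0.00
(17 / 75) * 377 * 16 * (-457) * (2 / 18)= -46862608 / 675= -69426.09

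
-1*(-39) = 39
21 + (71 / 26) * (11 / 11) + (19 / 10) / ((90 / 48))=48251 / 1950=24.74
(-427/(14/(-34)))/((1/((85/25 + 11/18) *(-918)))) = -19092207/5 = -3818441.40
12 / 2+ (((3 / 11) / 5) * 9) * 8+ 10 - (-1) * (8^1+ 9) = 2031 / 55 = 36.93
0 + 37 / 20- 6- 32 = -723 / 20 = -36.15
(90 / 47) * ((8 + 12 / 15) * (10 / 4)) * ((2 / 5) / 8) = 99 / 47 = 2.11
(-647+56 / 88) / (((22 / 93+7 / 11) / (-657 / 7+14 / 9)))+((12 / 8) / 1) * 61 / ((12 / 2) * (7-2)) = 8544942311 / 125020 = 68348.60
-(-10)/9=10/9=1.11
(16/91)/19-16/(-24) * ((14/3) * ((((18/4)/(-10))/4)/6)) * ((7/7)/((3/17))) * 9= -205111/69160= -2.97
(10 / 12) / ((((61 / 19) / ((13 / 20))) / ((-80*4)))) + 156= 18668 / 183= 102.01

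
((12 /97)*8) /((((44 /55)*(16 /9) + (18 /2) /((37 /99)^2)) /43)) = 254305440 /393531037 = 0.65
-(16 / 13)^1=-16 / 13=-1.23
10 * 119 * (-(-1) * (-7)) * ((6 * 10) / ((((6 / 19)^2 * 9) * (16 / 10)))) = -37589125 / 108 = -348047.45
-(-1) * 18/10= 9/5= 1.80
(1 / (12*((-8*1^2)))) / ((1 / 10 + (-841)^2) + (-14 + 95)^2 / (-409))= -2045 / 138850276272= -0.00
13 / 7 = 1.86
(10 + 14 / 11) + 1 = 135 / 11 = 12.27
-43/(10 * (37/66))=-1419/185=-7.67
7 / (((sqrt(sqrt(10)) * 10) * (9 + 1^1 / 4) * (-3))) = -7 * 10^(3 / 4) / 2775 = -0.01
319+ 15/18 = 1919/6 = 319.83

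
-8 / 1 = -8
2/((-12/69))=-23/2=-11.50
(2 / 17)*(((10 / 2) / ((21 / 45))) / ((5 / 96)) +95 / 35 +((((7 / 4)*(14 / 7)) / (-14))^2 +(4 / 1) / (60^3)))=9851204 / 401625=24.53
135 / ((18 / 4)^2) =20 / 3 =6.67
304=304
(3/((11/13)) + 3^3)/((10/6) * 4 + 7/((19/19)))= 1008/451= 2.24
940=940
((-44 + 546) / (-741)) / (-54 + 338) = -251 / 105222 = -0.00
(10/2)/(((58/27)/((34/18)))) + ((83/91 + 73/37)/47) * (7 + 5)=47114439/9178442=5.13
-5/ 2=-2.50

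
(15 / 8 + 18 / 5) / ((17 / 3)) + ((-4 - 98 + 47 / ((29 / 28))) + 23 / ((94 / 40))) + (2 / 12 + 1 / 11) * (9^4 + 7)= 50340739763 / 30585720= 1645.89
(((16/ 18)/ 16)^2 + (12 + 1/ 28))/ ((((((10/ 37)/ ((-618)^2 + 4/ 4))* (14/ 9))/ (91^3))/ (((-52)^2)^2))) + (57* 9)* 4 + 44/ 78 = 7050191659102984137110/ 117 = 60258048368401573821.45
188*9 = 1692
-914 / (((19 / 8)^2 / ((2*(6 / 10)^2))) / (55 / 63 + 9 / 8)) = -775072 / 3325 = -233.10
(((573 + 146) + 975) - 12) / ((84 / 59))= 49619 / 42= 1181.40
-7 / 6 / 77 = -1 / 66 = -0.02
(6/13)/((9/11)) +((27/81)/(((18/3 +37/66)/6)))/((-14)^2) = 468061/827463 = 0.57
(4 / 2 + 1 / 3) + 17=58 / 3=19.33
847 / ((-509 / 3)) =-2541 / 509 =-4.99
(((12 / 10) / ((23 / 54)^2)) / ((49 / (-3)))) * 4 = -1.62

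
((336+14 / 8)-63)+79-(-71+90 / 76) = 32191 / 76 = 423.57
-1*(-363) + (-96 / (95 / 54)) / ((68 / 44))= 529221 / 1615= 327.69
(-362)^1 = -362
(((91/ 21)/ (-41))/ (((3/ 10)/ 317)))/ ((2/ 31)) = -638755/ 369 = -1731.04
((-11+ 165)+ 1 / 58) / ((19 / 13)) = 116129 / 1102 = 105.38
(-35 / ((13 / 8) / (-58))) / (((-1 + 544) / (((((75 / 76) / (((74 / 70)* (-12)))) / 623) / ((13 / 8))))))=-1015000 / 5741585889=-0.00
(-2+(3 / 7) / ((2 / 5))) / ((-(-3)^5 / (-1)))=13 / 3402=0.00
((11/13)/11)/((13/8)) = 8/169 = 0.05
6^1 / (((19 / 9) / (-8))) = -432 / 19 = -22.74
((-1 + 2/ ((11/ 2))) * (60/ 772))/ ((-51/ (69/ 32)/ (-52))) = -31395/ 288728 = -0.11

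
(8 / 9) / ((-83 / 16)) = -128 / 747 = -0.17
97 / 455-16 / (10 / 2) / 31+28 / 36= 112694 / 126945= 0.89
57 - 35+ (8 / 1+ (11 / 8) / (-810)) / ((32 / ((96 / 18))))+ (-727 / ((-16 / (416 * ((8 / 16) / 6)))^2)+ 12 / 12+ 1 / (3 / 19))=-131499731 / 38880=-3382.19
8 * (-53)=-424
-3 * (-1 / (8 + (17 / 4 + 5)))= 4 / 23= 0.17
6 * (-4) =-24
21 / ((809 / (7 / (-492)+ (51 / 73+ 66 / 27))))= 2359889 / 29056044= 0.08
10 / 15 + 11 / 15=7 / 5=1.40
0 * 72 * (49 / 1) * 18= 0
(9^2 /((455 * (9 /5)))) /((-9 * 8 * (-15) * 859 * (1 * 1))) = 1 /9380280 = 0.00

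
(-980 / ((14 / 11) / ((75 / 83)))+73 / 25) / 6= -1437691 / 12450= -115.48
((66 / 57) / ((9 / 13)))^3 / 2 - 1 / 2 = 18393445 / 10000422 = 1.84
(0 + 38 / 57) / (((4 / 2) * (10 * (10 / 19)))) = 19 / 300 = 0.06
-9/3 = -3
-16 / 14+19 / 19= -1 / 7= -0.14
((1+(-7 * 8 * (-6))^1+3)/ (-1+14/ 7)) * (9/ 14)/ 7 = 1530/ 49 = 31.22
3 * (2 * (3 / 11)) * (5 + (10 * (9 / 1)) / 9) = 270 / 11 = 24.55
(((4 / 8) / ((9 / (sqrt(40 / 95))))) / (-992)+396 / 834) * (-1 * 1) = -66 / 139+sqrt(38) / 169632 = -0.47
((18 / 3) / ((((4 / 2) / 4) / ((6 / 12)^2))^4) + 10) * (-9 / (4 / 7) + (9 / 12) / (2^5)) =-167079 / 1024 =-163.16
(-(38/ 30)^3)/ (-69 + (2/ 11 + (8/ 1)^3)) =-75449/ 16453125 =-0.00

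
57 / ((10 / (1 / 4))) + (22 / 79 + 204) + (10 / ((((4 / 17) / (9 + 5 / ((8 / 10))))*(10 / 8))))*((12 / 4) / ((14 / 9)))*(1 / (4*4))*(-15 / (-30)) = 83862181 / 353920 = 236.95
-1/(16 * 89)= -1/1424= -0.00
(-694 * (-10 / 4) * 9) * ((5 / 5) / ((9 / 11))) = 19085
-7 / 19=-0.37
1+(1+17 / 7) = 31 / 7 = 4.43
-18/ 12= -3/ 2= -1.50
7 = 7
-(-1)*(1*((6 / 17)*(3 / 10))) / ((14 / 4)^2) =36 / 4165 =0.01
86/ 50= 43/ 25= 1.72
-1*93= -93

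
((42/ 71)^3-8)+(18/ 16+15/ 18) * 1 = -50118983/ 8589864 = -5.83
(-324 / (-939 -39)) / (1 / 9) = 486 / 163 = 2.98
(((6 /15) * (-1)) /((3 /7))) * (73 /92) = -511 /690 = -0.74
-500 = -500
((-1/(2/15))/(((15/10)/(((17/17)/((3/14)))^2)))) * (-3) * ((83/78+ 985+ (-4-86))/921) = 317.82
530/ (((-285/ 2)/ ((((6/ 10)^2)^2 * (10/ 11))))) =-11448/ 26125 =-0.44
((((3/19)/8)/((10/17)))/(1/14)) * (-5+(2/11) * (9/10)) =-2499/1100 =-2.27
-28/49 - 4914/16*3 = -51629/56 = -921.95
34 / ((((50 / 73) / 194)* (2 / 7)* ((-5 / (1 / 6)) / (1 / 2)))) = -842639 / 1500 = -561.76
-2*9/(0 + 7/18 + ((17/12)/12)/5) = -480/11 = -43.64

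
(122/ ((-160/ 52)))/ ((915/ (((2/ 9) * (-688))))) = 4472/ 675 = 6.63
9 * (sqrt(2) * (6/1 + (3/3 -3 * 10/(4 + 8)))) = 57.28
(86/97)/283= 86/27451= 0.00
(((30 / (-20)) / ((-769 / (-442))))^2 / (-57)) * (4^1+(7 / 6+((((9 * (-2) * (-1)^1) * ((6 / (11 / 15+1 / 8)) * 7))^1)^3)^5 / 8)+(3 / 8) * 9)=-33997847799289615511573770222233836550887295481049159173141501109209684594608835 / 140040817756163600951549129577990100904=-242770988801893596583099800000000000000000.00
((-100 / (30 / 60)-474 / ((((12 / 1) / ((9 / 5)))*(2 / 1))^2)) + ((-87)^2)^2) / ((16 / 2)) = 45831646667 / 6400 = 7161194.79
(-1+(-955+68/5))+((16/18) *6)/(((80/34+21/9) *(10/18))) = -940.35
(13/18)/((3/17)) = 221/54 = 4.09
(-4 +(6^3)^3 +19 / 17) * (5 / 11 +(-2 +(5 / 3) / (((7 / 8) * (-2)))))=-98852091791 / 3927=-25172419.61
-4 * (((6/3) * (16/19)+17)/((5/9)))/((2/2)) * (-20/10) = 269.05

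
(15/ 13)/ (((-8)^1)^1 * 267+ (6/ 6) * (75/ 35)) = -35/ 64727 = -0.00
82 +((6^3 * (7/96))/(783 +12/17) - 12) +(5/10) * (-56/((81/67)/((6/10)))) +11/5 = 139868639/2398140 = 58.32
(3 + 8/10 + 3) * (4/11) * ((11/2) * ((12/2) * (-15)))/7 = -174.86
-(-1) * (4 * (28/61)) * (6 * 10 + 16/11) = 75712/671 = 112.83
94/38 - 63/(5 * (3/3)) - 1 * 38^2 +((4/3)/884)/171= -824293309/566865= -1454.13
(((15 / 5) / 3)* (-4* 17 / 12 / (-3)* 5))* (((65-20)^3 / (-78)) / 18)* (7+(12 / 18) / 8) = -903125 / 208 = -4341.95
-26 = -26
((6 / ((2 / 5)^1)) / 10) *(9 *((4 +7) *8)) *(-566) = -672408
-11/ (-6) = 11/ 6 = 1.83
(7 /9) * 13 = 91 /9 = 10.11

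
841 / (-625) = -841 / 625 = -1.35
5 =5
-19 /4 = -4.75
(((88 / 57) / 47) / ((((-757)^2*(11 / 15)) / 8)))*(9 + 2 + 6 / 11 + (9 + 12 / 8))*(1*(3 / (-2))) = -116400 / 5629060327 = -0.00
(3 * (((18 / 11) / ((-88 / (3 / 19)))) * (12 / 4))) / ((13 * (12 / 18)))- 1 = -239825 / 239096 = -1.00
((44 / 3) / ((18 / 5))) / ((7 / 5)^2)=2750 / 1323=2.08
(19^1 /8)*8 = 19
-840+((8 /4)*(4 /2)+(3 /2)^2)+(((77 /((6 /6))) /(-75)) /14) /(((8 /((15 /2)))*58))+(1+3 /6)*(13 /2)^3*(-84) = -328850731 /9280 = -35436.50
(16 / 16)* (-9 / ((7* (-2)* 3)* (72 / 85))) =85 / 336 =0.25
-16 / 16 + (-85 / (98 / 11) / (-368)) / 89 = -3208761 / 3209696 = -1.00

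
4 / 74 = 2 / 37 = 0.05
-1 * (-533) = 533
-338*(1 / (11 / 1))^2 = -338 / 121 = -2.79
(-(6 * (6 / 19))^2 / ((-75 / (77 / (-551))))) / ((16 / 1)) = -2079 / 4972775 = -0.00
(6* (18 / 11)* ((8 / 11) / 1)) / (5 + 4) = 96 / 121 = 0.79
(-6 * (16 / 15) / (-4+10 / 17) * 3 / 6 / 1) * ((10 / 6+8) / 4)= 34 / 15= 2.27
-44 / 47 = -0.94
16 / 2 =8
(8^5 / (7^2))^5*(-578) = -21836222616789239468130304 / 282475249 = -77303136094551206.04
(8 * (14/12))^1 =28/3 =9.33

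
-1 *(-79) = 79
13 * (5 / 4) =65 / 4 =16.25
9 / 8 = 1.12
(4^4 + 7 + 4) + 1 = 268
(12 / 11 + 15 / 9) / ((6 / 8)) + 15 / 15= 463 / 99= 4.68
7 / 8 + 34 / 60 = 173 / 120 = 1.44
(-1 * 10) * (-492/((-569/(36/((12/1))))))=-14760/569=-25.94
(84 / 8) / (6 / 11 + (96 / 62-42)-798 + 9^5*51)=2387 / 684423622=0.00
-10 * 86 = -860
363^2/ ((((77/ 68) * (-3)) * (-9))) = 4309.90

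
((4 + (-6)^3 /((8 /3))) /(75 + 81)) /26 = -0.02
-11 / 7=-1.57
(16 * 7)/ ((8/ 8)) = 112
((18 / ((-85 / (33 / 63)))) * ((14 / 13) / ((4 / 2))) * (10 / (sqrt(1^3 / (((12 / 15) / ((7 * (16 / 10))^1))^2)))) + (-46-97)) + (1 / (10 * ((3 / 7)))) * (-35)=-1403525 / 9282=-151.21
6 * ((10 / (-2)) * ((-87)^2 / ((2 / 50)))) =-5676750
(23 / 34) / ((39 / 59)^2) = 80063 / 51714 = 1.55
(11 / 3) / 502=11 / 1506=0.01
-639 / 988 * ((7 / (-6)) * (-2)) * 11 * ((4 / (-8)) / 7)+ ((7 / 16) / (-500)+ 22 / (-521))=1176330191 / 1029496000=1.14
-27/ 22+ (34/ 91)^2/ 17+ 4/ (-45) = -10722823/ 8198190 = -1.31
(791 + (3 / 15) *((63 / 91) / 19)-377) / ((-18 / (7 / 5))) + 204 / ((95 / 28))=344883 / 12350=27.93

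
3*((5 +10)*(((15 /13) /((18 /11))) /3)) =10.58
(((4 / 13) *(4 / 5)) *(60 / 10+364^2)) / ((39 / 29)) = 61480928 / 2535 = 24252.83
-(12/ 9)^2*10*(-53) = 8480/ 9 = 942.22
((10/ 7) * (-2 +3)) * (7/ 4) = 5/ 2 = 2.50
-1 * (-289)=289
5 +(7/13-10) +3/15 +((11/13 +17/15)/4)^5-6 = -92316123635807/9022419900000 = -10.23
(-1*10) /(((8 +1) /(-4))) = 4.44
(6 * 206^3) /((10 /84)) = 440587526.40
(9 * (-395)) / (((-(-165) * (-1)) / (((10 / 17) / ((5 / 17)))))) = 474 / 11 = 43.09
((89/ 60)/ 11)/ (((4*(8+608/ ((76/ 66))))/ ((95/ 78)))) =1691/ 22074624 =0.00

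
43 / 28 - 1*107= -2953 / 28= -105.46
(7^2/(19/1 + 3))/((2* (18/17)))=833/792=1.05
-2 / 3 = -0.67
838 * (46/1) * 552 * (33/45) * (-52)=-4057099904/5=-811419980.80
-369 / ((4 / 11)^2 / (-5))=223245 / 16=13952.81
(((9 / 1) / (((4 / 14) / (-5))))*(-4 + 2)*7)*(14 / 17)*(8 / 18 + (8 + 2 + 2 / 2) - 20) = -264110 / 17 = -15535.88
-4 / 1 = -4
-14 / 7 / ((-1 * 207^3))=2 / 8869743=0.00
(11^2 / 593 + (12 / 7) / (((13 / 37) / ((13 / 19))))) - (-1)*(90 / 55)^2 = 59359141 / 9543149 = 6.22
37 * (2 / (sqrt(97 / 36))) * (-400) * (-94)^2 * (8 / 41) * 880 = -11047686144000 * sqrt(97) / 3977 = -27359087219.29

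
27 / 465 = 9 / 155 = 0.06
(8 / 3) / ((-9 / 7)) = -56 / 27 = -2.07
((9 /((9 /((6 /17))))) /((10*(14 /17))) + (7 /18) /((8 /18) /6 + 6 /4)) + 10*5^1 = 11969 /238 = 50.29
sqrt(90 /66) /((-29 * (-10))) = sqrt(165) /3190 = 0.00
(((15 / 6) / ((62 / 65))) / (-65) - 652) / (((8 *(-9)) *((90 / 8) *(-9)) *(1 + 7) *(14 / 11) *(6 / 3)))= -296461 / 67495680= -0.00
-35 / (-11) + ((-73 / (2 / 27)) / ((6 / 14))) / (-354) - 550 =-540.32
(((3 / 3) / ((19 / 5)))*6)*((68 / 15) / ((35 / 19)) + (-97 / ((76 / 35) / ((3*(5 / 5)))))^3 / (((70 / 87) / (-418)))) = 15166532416577243 / 7682080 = 1974274209.14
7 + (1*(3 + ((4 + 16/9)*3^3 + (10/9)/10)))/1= 1495/9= 166.11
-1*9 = -9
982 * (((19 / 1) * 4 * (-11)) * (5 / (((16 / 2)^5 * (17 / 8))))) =-513095 / 8704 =-58.95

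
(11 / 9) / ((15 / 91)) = 1001 / 135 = 7.41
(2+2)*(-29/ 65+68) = 17564/ 65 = 270.22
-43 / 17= -2.53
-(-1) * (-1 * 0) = 0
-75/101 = -0.74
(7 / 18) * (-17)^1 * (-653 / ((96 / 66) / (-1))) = -2967.98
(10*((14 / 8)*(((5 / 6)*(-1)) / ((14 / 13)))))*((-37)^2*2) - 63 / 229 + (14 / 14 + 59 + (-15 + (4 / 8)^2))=-50882117 / 1374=-37032.11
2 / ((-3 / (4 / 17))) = -8 / 51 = -0.16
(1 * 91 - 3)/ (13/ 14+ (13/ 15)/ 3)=55440/ 767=72.28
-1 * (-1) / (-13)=-1 / 13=-0.08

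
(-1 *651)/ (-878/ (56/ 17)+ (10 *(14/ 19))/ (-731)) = 84389564/ 34552509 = 2.44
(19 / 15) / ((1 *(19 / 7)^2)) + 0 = 49 / 285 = 0.17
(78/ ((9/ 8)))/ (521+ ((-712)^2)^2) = 208/ 770976658971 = 0.00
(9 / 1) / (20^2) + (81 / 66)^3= 1.87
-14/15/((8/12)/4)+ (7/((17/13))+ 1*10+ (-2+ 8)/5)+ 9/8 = 8213/680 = 12.08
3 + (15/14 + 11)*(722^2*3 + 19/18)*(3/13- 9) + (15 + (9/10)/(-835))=-14514157726882/87675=-165544998.31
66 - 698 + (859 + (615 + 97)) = 939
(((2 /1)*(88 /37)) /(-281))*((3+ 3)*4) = -4224 /10397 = -0.41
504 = 504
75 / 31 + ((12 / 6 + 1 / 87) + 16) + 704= 1953790 / 2697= 724.43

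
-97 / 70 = -1.39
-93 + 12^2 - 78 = -27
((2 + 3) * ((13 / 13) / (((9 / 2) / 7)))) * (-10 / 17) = -700 / 153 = -4.58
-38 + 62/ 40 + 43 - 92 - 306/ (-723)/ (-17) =-85.47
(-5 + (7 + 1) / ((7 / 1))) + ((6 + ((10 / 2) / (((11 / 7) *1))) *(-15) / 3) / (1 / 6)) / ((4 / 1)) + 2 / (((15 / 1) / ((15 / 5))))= -14107 / 770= -18.32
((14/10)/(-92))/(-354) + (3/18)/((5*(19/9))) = 9797/618792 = 0.02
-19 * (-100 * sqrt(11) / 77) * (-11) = -900.23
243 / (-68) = -243 / 68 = -3.57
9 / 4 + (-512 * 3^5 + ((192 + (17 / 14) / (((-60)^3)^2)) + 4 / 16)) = -81139496255999983 / 653184000000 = -124221.50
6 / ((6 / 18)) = 18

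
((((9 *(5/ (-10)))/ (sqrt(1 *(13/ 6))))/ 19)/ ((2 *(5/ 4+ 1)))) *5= -5 *sqrt(78)/ 247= -0.18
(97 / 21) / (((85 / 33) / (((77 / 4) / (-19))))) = -11737 / 6460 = -1.82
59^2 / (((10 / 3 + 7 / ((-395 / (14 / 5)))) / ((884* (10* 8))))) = 74968888.57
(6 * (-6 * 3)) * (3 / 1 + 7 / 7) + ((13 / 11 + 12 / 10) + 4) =-23409 / 55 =-425.62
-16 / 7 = -2.29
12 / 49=0.24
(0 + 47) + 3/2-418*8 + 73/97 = -639181/194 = -3294.75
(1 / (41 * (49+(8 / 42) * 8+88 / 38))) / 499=399 / 431337097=0.00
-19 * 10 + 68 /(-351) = -190.19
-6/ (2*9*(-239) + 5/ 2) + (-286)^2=703363816/ 8599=81796.00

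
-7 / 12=-0.58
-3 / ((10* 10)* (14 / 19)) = -57 / 1400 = -0.04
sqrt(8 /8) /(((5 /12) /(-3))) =-36 /5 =-7.20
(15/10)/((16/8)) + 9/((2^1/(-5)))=-21.75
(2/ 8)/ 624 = 1/ 2496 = 0.00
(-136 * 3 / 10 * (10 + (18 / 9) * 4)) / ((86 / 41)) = -75276 / 215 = -350.12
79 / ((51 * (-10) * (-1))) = 79 / 510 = 0.15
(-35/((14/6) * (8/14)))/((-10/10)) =105/4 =26.25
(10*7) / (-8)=-35 / 4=-8.75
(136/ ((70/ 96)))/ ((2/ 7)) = 652.80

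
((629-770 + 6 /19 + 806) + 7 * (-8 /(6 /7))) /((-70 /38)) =-34199 /105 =-325.70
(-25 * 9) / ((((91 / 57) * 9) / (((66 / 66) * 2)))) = -2850 / 91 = -31.32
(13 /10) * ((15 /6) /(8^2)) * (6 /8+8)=455 /1024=0.44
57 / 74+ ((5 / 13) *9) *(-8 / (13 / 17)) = -443247 / 12506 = -35.44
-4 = -4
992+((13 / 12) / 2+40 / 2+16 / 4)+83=26389 / 24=1099.54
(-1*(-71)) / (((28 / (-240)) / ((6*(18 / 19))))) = -460080 / 133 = -3459.25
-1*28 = -28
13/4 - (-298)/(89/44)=53605/356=150.58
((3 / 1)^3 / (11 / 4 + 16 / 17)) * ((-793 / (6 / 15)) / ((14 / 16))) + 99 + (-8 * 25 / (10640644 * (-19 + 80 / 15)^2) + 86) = -18394090282948595 / 1122404390891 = -16388.11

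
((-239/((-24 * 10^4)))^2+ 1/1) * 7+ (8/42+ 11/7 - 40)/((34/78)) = -80.72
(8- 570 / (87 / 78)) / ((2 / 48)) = -350112 / 29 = -12072.83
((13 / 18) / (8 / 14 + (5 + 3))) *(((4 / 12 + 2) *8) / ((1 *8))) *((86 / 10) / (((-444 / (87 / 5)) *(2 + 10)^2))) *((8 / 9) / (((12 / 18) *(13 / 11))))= -672133 / 1294704000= -0.00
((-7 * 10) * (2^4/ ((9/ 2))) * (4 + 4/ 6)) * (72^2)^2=-31213486080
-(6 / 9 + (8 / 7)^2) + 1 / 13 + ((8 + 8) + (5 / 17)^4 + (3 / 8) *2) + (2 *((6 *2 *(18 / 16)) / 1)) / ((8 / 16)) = 43963633741 / 638434524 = 68.86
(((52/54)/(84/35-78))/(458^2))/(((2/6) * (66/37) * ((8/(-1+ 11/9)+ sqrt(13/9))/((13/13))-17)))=-45695/8467305096096+ 2405 * sqrt(13)/25401915288288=-0.00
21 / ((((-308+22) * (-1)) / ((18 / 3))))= 63 / 143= 0.44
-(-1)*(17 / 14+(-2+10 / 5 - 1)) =3 / 14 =0.21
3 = 3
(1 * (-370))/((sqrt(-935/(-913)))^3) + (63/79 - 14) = -6142 * sqrt(7055)/1445 - 1043/79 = -370.22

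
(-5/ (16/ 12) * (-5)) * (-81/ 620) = -1215/ 496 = -2.45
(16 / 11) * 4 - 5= 0.82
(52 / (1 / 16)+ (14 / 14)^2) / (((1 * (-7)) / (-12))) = 1428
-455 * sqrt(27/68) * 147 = -200655 * sqrt(51)/34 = -42145.98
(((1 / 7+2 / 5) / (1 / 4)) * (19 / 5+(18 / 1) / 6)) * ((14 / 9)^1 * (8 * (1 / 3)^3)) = 41344 / 6075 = 6.81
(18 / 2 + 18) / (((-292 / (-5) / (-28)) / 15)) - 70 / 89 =-1266685 / 6497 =-194.96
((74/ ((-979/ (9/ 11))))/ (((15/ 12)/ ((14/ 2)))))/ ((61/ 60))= -0.34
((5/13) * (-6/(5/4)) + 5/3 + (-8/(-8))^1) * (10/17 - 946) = -514304/663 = -775.72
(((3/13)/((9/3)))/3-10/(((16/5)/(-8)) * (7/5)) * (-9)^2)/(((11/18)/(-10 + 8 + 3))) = 2369292/1001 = 2366.93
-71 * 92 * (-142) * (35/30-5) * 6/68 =-5333378/17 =-313728.12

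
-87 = -87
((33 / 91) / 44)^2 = 9 / 132496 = 0.00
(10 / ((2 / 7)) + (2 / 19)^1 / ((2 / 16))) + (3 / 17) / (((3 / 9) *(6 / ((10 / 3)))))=11672 / 323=36.14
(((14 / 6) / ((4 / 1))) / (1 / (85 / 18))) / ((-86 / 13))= -7735 / 18576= -0.42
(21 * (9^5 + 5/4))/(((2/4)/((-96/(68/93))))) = -5535606636/17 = -325623919.76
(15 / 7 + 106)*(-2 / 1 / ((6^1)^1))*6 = -1514 / 7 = -216.29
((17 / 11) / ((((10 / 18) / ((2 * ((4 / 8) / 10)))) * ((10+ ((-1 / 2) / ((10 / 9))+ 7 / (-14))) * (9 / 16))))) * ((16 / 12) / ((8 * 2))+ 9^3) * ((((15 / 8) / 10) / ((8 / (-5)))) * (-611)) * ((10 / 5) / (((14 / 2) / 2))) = 90875863 / 55748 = 1630.12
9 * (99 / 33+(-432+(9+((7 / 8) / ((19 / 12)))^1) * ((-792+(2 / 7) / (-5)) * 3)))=-138419226 / 665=-208149.21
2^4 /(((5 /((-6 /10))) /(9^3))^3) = -167365651248 /15625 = -10711401.68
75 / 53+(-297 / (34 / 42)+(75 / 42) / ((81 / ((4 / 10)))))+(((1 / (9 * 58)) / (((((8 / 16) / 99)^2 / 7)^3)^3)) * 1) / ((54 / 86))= 399021062785346746996828263173479695886755104707185715 / 14815143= 26933325097526682462452660000000000000000000000.00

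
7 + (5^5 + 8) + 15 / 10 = 6283 / 2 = 3141.50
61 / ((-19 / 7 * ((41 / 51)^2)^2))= -2888740827 / 53689459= -53.80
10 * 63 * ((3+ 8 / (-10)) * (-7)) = -9702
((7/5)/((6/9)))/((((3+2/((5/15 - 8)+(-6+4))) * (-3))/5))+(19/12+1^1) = 431/324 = 1.33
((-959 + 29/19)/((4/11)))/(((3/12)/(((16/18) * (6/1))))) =-1067264/19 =-56171.79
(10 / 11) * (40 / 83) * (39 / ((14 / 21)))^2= 1368900 / 913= 1499.34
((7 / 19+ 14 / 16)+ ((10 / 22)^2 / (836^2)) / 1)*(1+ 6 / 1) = 736061809 / 84566416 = 8.70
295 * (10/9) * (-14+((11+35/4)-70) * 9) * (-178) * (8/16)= 244827875/18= 13601548.61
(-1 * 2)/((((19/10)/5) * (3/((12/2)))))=-200/19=-10.53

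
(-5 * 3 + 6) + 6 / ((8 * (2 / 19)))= -15 / 8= -1.88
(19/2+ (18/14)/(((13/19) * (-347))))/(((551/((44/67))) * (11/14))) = 126236/8764873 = 0.01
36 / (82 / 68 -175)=-0.21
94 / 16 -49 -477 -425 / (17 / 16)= -7361 / 8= -920.12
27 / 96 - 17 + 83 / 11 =-3229 / 352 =-9.17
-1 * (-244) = 244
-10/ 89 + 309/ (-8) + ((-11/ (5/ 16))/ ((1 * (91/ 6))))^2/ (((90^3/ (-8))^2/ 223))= -5268237837275846621/ 135998888878125000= -38.74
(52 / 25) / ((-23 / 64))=-3328 / 575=-5.79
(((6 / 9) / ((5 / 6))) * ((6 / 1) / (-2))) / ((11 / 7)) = -84 / 55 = -1.53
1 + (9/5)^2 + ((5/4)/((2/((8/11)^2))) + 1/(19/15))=308069/57475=5.36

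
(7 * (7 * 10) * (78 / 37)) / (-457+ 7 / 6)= -45864 / 20239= -2.27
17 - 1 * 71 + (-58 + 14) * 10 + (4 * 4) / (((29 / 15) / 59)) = -166 / 29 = -5.72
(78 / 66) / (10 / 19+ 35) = 247 / 7425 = 0.03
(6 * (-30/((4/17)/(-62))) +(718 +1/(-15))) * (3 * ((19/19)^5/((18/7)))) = 5055533/90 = 56172.59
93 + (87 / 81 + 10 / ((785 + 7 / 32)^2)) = 1603670244140 / 17046885483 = 94.07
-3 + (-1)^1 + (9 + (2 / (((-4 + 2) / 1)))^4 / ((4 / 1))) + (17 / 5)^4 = 347209 / 2500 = 138.88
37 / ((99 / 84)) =1036 / 33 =31.39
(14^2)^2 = 38416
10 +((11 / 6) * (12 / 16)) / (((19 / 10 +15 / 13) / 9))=22315 / 1588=14.05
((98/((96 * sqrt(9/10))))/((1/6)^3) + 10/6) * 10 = 50/3 + 735 * sqrt(10) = 2340.94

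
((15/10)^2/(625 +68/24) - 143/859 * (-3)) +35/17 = 281849453/110019002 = 2.56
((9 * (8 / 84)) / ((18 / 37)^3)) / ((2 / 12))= 50653 / 1134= 44.67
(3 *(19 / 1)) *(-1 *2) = -114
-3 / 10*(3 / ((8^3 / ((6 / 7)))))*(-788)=5319 / 4480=1.19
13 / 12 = 1.08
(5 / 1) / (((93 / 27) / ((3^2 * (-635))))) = -257175 / 31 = -8295.97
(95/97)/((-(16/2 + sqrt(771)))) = 760/68579 - 95 *sqrt(771)/68579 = -0.03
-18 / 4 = -9 / 2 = -4.50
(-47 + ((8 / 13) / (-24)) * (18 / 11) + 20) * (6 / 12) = -3867 / 286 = -13.52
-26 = -26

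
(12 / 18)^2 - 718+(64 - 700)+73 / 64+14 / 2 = -774959 / 576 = -1345.41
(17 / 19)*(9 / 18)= 17 / 38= 0.45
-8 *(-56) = 448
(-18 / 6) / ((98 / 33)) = -99 / 98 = -1.01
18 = 18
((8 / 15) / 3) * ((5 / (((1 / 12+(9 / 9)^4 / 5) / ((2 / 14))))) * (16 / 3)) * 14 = 5120 / 153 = 33.46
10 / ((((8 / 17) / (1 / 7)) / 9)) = 765 / 28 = 27.32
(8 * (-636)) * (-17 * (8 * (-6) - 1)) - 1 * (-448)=-4237856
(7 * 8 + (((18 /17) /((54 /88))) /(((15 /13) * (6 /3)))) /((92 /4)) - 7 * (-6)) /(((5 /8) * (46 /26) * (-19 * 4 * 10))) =-22423466 /192225375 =-0.12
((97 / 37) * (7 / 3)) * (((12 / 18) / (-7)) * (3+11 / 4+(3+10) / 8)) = -5723 / 1332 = -4.30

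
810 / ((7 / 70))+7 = 8107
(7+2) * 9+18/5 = 423/5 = 84.60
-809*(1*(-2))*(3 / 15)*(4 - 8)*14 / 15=-90608 / 75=-1208.11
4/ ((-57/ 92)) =-368/ 57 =-6.46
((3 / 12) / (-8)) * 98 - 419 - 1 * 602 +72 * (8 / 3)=-13313 / 16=-832.06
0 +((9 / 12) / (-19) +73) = 5545 / 76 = 72.96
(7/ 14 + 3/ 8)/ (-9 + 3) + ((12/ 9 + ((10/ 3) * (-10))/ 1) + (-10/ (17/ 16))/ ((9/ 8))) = -99173/ 2448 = -40.51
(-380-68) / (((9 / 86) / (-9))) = 38528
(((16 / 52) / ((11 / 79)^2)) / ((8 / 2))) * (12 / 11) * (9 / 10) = 337014 / 86515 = 3.90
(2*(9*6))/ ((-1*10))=-54/ 5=-10.80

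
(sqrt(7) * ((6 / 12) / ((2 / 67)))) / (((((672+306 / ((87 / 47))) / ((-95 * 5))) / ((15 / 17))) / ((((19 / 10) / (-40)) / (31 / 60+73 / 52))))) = 11998025 * sqrt(7) / 57858752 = 0.55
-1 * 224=-224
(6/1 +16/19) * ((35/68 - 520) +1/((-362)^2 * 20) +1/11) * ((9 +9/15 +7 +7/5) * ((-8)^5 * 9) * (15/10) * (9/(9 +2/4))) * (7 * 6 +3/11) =27569000745963900887040/24327565097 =1133241269154.54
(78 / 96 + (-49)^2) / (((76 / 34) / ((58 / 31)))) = 18945497 / 9424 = 2010.35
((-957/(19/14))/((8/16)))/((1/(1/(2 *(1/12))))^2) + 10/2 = -964561/19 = -50766.37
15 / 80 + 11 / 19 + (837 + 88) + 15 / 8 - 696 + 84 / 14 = 72243 / 304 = 237.64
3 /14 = 0.21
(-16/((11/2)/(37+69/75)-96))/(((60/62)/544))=85264384/908705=93.83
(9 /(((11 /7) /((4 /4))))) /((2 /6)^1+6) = 189 /209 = 0.90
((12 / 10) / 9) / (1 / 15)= 2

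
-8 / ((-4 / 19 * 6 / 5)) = 95 / 3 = 31.67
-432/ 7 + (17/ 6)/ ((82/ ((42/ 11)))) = -388831/ 6314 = -61.58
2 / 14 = 1 / 7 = 0.14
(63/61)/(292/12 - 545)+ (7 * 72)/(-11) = -4365837/95282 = -45.82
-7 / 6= -1.17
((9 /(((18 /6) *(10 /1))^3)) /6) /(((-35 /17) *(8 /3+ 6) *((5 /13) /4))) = -17 /525000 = -0.00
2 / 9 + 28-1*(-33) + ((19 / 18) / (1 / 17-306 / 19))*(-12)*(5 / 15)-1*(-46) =5013869 / 46647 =107.49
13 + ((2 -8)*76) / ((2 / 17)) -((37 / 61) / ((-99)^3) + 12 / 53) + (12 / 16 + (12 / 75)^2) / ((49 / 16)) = -53016497886537964 / 13724272918125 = -3862.97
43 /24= 1.79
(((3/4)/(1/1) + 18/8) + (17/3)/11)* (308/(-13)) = -3248/39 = -83.28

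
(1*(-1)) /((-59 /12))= 12 /59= 0.20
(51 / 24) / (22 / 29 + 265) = 0.01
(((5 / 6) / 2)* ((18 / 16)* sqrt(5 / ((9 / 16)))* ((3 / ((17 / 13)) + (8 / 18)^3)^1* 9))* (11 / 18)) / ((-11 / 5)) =-737975* sqrt(5) / 198288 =-8.32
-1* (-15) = 15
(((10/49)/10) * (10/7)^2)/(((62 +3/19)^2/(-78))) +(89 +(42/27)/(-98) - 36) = 1596883948574/30139390449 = 52.98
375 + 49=424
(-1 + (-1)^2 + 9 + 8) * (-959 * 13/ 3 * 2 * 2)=-847756/ 3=-282585.33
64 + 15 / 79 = 5071 / 79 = 64.19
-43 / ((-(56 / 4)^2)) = 43 / 196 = 0.22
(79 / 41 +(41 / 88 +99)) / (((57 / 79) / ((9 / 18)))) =28900175 / 411312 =70.26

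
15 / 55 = 3 / 11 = 0.27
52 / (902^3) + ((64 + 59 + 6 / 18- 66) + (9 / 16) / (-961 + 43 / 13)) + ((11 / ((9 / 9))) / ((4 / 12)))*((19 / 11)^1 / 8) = 1177861088659333 / 18273383119200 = 64.46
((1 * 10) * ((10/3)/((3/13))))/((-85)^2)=52/2601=0.02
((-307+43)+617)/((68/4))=353/17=20.76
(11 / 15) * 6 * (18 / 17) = 396 / 85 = 4.66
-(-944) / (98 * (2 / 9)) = 2124 / 49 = 43.35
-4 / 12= -1 / 3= -0.33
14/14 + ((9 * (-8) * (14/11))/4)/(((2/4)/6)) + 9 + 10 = -2804/11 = -254.91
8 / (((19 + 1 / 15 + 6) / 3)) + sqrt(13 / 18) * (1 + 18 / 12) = 45 / 47 + 5 * sqrt(26) / 12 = 3.08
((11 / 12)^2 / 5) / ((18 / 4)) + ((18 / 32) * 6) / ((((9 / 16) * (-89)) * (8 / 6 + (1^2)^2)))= 17063 / 2018520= 0.01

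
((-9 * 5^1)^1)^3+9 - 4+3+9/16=-1457863/16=-91116.44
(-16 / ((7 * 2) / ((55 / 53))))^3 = -1.67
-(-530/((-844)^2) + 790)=-281372455/356168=-790.00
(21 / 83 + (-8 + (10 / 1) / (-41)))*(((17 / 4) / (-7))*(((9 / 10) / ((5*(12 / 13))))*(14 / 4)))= 18028959 / 5444800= 3.31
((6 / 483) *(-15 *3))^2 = 8100 / 25921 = 0.31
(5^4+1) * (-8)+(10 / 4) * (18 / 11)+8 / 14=-385257 / 77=-5003.34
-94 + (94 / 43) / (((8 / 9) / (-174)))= -521.92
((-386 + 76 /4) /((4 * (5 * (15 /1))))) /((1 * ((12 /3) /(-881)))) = 323327 /1200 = 269.44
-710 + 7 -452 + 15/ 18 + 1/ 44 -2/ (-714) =-6043083/ 5236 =-1154.14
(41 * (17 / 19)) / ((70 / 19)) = 697 / 70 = 9.96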